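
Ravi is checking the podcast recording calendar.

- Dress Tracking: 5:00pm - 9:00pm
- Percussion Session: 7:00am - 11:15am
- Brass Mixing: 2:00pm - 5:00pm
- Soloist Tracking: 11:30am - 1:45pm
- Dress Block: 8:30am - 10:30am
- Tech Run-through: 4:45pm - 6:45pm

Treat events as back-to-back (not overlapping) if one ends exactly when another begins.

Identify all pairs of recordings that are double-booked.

Sorted by start: Percussion Session, Dress Block, Soloist Tracking, Brass Mixing, Tech Run-through, Dress Tracking.
Dress Block starts before Percussion Session ends → Percussion Session and Dress Block overlap.
Soloist Tracking starts after Percussion Session ends, so Percussion Session has no further overlaps.
Soloist Tracking starts after Dress Block ends, so Dress Block has no further overlaps.
Brass Mixing starts after Soloist Tracking ends, so Soloist Tracking has no further overlaps.
Tech Run-through starts before Brass Mixing ends → Brass Mixing and Tech Run-through overlap.
Dress Tracking starts exactly when Brass Mixing ends (back-to-back, no overlap).
Dress Tracking starts before Tech Run-through ends → Tech Run-through and Dress Tracking overlap.

Brass Mixing & Tech Run-through, Dress Block & Percussion Session, Dress Tracking & Tech Run-through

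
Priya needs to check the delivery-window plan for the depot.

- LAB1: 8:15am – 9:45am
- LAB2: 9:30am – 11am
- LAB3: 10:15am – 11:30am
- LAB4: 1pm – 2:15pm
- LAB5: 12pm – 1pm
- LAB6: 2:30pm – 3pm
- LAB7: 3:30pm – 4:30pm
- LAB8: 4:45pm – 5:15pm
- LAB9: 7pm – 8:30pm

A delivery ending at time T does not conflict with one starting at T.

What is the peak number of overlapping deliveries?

Walk through starts and ends in time order (an end at T is processed before a start at T):
8:15am start LAB1 → 1
9:30am start LAB2 → 2
9:45am end LAB1 → 1
10:15am start LAB3 → 2
11am end LAB2 → 1
11:30am end LAB3 → 0
12pm start LAB5 → 1
1pm end LAB5 → 0
1pm start LAB4 → 1
2:15pm end LAB4 → 0
2:30pm start LAB6 → 1
3pm end LAB6 → 0
3:30pm start LAB7 → 1
4:30pm end LAB7 → 0
4:45pm start LAB8 → 1
5:15pm end LAB8 → 0
7pm start LAB9 → 1
8:30pm end LAB9 → 0
Peak is 2, at 9:30am (LAB1, LAB2).

2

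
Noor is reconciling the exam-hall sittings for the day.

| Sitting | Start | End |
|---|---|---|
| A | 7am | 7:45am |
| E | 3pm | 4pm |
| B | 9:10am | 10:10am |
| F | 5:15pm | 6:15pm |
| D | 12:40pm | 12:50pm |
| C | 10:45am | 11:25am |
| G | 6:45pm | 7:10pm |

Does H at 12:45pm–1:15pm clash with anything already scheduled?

A: ends 7:45am at or before H starts 12:45pm → clear.
B: ends 10:10am at or before H starts 12:45pm → clear.
C: ends 11:25am at or before H starts 12:45pm → clear.
D: starts 12:40pm before H ends 1:15pm, and ends 12:50pm after H starts 12:45pm → overlap.
E: starts 3pm at or after H ends 1:15pm → clear.
F: starts 5:15pm at or after H ends 1:15pm → clear.
G: starts 6:45pm at or after H ends 1:15pm → clear.
H overlaps D.

Yes — it overlaps D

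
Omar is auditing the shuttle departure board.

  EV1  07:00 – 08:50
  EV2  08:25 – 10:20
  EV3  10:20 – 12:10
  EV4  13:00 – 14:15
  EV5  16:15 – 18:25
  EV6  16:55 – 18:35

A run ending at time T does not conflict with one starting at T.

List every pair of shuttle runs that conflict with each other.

EV1 & EV2, EV5 & EV6

Check each pair: they overlap iff neither finishes before the other starts.
Sorted by start: EV1, EV2, EV3, EV4, EV5, EV6.
EV2 starts before EV1 ends → EV1 and EV2 overlap.
EV3 starts after EV1 ends — done with EV1.
EV3 starts exactly when EV2 ends (back-to-back, no overlap) — done with EV2.
EV4 starts after EV3 ends — done with EV3.
EV5 starts after EV4 ends — done with EV4.
EV6 starts before EV5 ends → EV5 and EV6 overlap.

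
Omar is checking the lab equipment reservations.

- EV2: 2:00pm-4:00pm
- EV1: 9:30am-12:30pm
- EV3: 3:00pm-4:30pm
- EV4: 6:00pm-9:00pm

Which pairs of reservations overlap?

Sorted by start: EV1, EV2, EV3, EV4.
EV2 starts after EV1 ends — done with EV1.
EV3 starts before EV2 ends → EV2 and EV3 overlap.
EV4 starts after EV2 ends.
EV4 starts after EV3 ends.

EV2 & EV3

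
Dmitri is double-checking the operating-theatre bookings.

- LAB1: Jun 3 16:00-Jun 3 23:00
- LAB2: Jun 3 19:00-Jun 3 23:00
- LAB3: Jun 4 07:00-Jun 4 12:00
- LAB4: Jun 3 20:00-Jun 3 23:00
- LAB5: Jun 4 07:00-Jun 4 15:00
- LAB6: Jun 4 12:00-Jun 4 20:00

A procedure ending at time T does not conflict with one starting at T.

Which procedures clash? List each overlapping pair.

LAB1 & LAB2, LAB1 & LAB4, LAB2 & LAB4, LAB3 & LAB5, LAB5 & LAB6

Sorted by start: LAB1, LAB2, LAB4, LAB3, LAB5, LAB6.
LAB2 starts before LAB1 ends → LAB1 and LAB2 overlap.
LAB4 starts before LAB1 ends → LAB1 and LAB4 overlap.
LAB3 starts after LAB1 ends, so nothing later overlaps LAB1 either.
LAB4 starts before LAB2 ends → LAB2 and LAB4 overlap.
LAB3 starts after LAB2 ends, so nothing later overlaps LAB2 either.
LAB3 starts after LAB4 ends, so nothing later overlaps LAB4 either.
LAB5 starts before LAB3 ends → LAB3 and LAB5 overlap.
LAB6 starts exactly when LAB3 ends (back-to-back, no overlap).
LAB6 starts before LAB5 ends → LAB5 and LAB6 overlap.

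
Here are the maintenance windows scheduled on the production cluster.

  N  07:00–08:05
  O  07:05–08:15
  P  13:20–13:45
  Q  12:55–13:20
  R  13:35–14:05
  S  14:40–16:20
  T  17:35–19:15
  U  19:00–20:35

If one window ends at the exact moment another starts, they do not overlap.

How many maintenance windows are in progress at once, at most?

2

Walk through starts and ends in time order (an end at T is processed before a start at T):
07:00 start N → 1
07:05 start O → 2
08:05 end N → 1
08:15 end O → 0
12:55 start Q → 1
13:20 end Q → 0
13:20 start P → 1
13:35 start R → 2
13:45 end P → 1
14:05 end R → 0
14:40 start S → 1
16:20 end S → 0
17:35 start T → 1
19:00 start U → 2
19:15 end T → 1
20:35 end U → 0
Peak is 2, at 07:05 (N, O).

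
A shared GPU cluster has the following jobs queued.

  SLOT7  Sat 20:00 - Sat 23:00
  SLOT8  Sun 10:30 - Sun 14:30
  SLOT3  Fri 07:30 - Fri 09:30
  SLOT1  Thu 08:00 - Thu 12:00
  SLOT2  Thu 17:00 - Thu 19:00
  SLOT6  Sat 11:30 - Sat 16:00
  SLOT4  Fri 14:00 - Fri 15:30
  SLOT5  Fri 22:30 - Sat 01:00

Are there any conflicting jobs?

Sorted by start: SLOT1, SLOT2, SLOT3, SLOT4, SLOT5, SLOT6, SLOT7, SLOT8.
SLOT2 starts after SLOT1 ends, so SLOT1 has no further overlaps.
SLOT3 starts after SLOT2 ends, so SLOT2 has no further overlaps.
SLOT4 starts after SLOT3 ends, so SLOT3 has no further overlaps.
SLOT5 starts after SLOT4 ends, so SLOT4 has no further overlaps.
SLOT6 starts after SLOT5 ends, so SLOT5 has no further overlaps.
SLOT7 starts after SLOT6 ends, so SLOT6 has no further overlaps.
SLOT8 starts after SLOT7 ends.
Every pair is clear; the schedule has no overlaps.

No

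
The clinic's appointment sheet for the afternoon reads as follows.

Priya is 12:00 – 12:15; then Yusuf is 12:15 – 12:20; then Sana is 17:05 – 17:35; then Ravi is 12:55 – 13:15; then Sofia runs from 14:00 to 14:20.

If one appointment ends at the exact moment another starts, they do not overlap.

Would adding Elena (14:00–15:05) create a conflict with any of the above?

Yes — it overlaps Sofia

Priya: ends 12:15 at or before Elena starts 14:00 → clear.
Yusuf: ends 12:20 at or before Elena starts 14:00 → clear.
Ravi: ends 13:15 at or before Elena starts 14:00 → clear.
Sofia: starts 14:00 before Elena ends 15:05, and ends 14:20 after Elena starts 14:00 → overlap.
Sana: starts 17:05 at or after Elena ends 15:05 → clear.
Elena overlaps Sofia.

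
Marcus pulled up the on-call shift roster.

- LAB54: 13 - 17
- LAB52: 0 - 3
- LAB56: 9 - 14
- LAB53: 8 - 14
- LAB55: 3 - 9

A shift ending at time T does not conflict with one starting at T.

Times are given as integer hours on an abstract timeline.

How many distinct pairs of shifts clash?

Sorted by start: LAB52, LAB55, LAB53, LAB56, LAB54.
LAB55 starts exactly when LAB52 ends (back-to-back, no overlap) — done with LAB52.
LAB53 starts before LAB55 ends → LAB55 and LAB53 overlap.
LAB56 starts exactly when LAB55 ends (back-to-back, no overlap) — done with LAB55.
LAB56 starts before LAB53 ends → LAB53 and LAB56 overlap.
LAB54 starts before LAB53 ends → LAB53 and LAB54 overlap.
LAB54 starts before LAB56 ends → LAB56 and LAB54 overlap.
Overlapping pairs: LAB53 & LAB54, LAB53 & LAB55, LAB53 & LAB56, LAB54 & LAB56 — 4 in total.

4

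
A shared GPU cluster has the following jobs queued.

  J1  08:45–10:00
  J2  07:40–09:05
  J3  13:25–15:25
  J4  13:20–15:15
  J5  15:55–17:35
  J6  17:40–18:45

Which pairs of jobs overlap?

J1 & J2, J3 & J4

Two intervals overlap when each starts before the other ends.
Sorted by start: J2, J1, J4, J3, J5, J6.
J1 starts before J2 ends → J2 and J1 overlap.
J4 starts after J2 ends, so nothing later overlaps J2 either.
J4 starts after J1 ends, so nothing later overlaps J1 either.
J3 starts before J4 ends → J4 and J3 overlap.
J5 starts after J4 ends, so nothing later overlaps J4 either.
J5 starts after J3 ends, so nothing later overlaps J3 either.
J6 starts after J5 ends.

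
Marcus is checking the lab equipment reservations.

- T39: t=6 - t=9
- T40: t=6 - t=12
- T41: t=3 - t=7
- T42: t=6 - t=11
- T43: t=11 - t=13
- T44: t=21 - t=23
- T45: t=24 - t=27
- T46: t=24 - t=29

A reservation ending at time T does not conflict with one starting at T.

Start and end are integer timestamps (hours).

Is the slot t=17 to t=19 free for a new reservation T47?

Yes — the slot is free

T41: ends t=7 at or before T47 starts t=17 → clear.
T39: ends t=9 at or before T47 starts t=17 → clear.
T40: ends t=12 at or before T47 starts t=17 → clear.
T42: ends t=11 at or before T47 starts t=17 → clear.
T43: ends t=13 at or before T47 starts t=17 → clear.
T44: starts t=21 at or after T47 ends t=19 → clear.
T45: starts t=24 at or after T47 ends t=19 → clear.
T46: starts t=24 at or after T47 ends t=19 → clear.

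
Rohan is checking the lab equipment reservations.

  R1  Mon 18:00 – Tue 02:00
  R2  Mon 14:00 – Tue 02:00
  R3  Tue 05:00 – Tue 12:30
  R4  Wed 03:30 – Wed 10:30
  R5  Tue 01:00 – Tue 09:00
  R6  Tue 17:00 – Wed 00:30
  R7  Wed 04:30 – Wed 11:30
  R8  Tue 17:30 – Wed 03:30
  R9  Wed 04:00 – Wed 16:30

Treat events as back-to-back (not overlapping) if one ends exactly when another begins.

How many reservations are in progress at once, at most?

Sort all start/end points and keep a running count:
Mon 14:00 start R2 → 1
Mon 18:00 start R1 → 2
Tue 01:00 start R5 → 3
Tue 02:00 end R1 → 2
Tue 02:00 end R2 → 1
Tue 05:00 start R3 → 2
Tue 09:00 end R5 → 1
Tue 12:30 end R3 → 0
Tue 17:00 start R6 → 1
Tue 17:30 start R8 → 2
Wed 00:30 end R6 → 1
Wed 03:30 end R8 → 0
Wed 03:30 start R4 → 1
Wed 04:00 start R9 → 2
Wed 04:30 start R7 → 3
Wed 10:30 end R4 → 2
Wed 11:30 end R7 → 1
Wed 16:30 end R9 → 0
Peak is 3, at Tue 01:00 (R1, R2, R5).

3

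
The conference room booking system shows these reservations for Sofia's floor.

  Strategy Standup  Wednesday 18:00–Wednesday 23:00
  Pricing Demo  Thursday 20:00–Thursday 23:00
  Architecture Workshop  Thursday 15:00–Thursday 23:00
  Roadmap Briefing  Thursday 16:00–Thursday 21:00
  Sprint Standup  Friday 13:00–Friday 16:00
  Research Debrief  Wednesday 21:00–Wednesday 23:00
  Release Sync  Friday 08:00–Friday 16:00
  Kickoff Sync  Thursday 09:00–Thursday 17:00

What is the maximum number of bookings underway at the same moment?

3

Sweep the timeline, counting +1 at each start and −1 at each end (ends before starts at a tie):
Wednesday 18:00 start Strategy Standup → 1
Wednesday 21:00 start Research Debrief → 2
Wednesday 23:00 end Research Debrief → 1
Wednesday 23:00 end Strategy Standup → 0
Thursday 09:00 start Kickoff Sync → 1
Thursday 15:00 start Architecture Workshop → 2
Thursday 16:00 start Roadmap Briefing → 3
Thursday 17:00 end Kickoff Sync → 2
Thursday 20:00 start Pricing Demo → 3
Thursday 21:00 end Roadmap Briefing → 2
Thursday 23:00 end Architecture Workshop → 1
Thursday 23:00 end Pricing Demo → 0
Friday 08:00 start Release Sync → 1
Friday 13:00 start Sprint Standup → 2
Friday 16:00 end Release Sync → 1
Friday 16:00 end Sprint Standup → 0
Peak is 3, at Thursday 16:00 (Architecture Workshop, Kickoff Sync, Roadmap Briefing).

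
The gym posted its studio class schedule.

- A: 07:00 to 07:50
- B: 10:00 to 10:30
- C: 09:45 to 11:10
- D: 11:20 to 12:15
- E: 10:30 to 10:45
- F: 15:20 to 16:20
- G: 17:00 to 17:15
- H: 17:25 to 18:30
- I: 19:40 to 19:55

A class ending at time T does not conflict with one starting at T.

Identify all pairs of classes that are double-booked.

Two intervals overlap when each starts before the other ends.
Sorted by start: A, C, B, E, D, F, G, H, I.
C starts after A ends; A is clear from here.
B starts before C ends → C and B overlap.
E starts before C ends → C and E overlap.
D starts after C ends; C is clear from here.
E starts exactly when B ends (back-to-back, no overlap); B is clear from here.
D starts after E ends; E is clear from here.
F starts after D ends; D is clear from here.
G starts after F ends; F is clear from here.
H starts after G ends; G is clear from here.
I starts after H ends.

B & C, C & E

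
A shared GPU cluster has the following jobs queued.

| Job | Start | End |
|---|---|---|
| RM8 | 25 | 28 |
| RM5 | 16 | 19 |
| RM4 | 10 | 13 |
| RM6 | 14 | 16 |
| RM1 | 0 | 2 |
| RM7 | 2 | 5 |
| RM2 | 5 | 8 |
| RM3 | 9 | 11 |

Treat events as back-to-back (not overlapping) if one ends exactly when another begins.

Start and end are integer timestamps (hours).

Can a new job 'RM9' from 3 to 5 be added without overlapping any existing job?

RM1: ends 2 at or before RM9 starts 3 → clear.
RM7: starts 2 before RM9 ends 5, and ends 5 after RM9 starts 3 → overlap.
RM2: starts 5 at or after RM9 ends 5 → clear.
RM3: starts 9 at or after RM9 ends 5 → clear.
RM4: starts 10 at or after RM9 ends 5 → clear.
RM6: starts 14 at or after RM9 ends 5 → clear.
RM5: starts 16 at or after RM9 ends 5 → clear.
RM8: starts 25 at or after RM9 ends 5 → clear.
RM9 overlaps RM7.

No — it overlaps RM7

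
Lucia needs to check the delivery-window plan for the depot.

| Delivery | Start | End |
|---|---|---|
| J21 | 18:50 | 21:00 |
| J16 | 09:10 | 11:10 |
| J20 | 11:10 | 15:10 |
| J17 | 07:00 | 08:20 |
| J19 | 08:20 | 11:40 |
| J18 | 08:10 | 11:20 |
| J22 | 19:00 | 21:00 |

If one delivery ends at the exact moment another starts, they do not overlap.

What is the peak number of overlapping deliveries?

Sweep the timeline, counting +1 at each start and −1 at each end (ends before starts at a tie):
07:00 start J17 → 1
08:10 start J18 → 2
08:20 end J17 → 1
08:20 start J19 → 2
09:10 start J16 → 3
11:10 end J16 → 2
11:10 start J20 → 3
11:20 end J18 → 2
11:40 end J19 → 1
15:10 end J20 → 0
18:50 start J21 → 1
19:00 start J22 → 2
21:00 end J21 → 1
21:00 end J22 → 0
Peak is 3, at 09:10 (J16, J18, J19).

3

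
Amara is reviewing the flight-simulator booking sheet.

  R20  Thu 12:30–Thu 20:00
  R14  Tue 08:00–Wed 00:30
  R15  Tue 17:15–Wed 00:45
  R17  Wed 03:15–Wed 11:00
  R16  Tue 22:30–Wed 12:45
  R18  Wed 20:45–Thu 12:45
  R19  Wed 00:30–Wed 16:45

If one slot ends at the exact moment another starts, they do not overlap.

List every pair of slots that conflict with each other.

Two intervals overlap when each starts before the other ends.
Sorted by start: R14, R15, R16, R19, R17, R18, R20.
R15 starts before R14 ends → R14 and R15 overlap.
R16 starts before R14 ends → R14 and R16 overlap.
R19 starts exactly when R14 ends (back-to-back, no overlap) — done with R14.
R16 starts before R15 ends → R15 and R16 overlap.
R19 starts before R15 ends → R15 and R19 overlap.
R17 starts after R15 ends — done with R15.
R19 starts before R16 ends → R16 and R19 overlap.
R17 starts before R16 ends → R16 and R17 overlap.
R18 starts after R16 ends — done with R16.
R17 starts before R19 ends → R19 and R17 overlap.
R18 starts after R19 ends — done with R19.
R18 starts after R17 ends — done with R17.
R20 starts before R18 ends → R18 and R20 overlap.

R14 & R15, R14 & R16, R15 & R16, R15 & R19, R16 & R17, R16 & R19, R17 & R19, R18 & R20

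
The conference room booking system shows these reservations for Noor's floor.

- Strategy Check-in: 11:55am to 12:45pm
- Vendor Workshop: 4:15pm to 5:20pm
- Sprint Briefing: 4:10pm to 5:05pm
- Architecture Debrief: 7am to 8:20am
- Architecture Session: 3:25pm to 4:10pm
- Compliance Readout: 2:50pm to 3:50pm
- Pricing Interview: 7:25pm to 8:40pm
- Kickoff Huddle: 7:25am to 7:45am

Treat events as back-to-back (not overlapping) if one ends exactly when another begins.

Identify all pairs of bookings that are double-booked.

Architecture Debrief & Kickoff Huddle, Architecture Session & Compliance Readout, Sprint Briefing & Vendor Workshop

Check each pair: they overlap iff neither finishes before the other starts.
Sorted by start: Architecture Debrief, Kickoff Huddle, Strategy Check-in, Compliance Readout, Architecture Session, Sprint Briefing, Vendor Workshop, Pricing Interview.
Kickoff Huddle starts before Architecture Debrief ends → Architecture Debrief and Kickoff Huddle overlap.
Strategy Check-in starts after Architecture Debrief ends, so Architecture Debrief has no further overlaps.
Strategy Check-in starts after Kickoff Huddle ends, so Kickoff Huddle has no further overlaps.
Compliance Readout starts after Strategy Check-in ends, so Strategy Check-in has no further overlaps.
Architecture Session starts before Compliance Readout ends → Compliance Readout and Architecture Session overlap.
Sprint Briefing starts after Compliance Readout ends, so Compliance Readout has no further overlaps.
Sprint Briefing starts exactly when Architecture Session ends (back-to-back, no overlap), so Architecture Session has no further overlaps.
Vendor Workshop starts before Sprint Briefing ends → Sprint Briefing and Vendor Workshop overlap.
Pricing Interview starts after Sprint Briefing ends.
Pricing Interview starts after Vendor Workshop ends.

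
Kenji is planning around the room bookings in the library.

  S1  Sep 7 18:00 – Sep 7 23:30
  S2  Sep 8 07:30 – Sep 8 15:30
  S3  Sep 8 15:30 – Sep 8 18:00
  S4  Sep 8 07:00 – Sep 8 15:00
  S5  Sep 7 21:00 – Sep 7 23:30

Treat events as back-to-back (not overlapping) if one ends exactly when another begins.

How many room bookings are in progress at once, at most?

Sweep the timeline, counting +1 at each start and −1 at each end (ends before starts at a tie):
Sep 7 18:00 start S1 → 1
Sep 7 21:00 start S5 → 2
Sep 7 23:30 end S1 → 1
Sep 7 23:30 end S5 → 0
Sep 8 07:00 start S4 → 1
Sep 8 07:30 start S2 → 2
Sep 8 15:00 end S4 → 1
Sep 8 15:30 end S2 → 0
Sep 8 15:30 start S3 → 1
Sep 8 18:00 end S3 → 0
Peak is 2, at Sep 7 21:00 (S1, S5).

2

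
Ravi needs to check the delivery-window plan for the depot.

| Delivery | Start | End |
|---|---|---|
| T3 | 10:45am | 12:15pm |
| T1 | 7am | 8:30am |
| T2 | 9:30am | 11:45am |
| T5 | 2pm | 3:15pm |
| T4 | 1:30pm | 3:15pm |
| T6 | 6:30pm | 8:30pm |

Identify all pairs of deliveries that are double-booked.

T2 & T3, T4 & T5

Sorted by start: T1, T2, T3, T4, T5, T6.
T2 starts after T1 ends, so T1 has no further overlaps.
T3 starts before T2 ends → T2 and T3 overlap.
T4 starts after T2 ends, so T2 has no further overlaps.
T4 starts after T3 ends, so T3 has no further overlaps.
T5 starts before T4 ends → T4 and T5 overlap.
T6 starts after T4 ends.
T6 starts after T5 ends.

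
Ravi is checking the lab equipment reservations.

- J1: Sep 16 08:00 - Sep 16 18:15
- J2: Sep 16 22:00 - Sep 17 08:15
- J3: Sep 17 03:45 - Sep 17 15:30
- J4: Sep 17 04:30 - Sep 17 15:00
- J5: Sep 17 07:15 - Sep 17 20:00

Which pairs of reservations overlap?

J2 & J3, J2 & J4, J2 & J5, J3 & J4, J3 & J5, J4 & J5

Sorted by start: J1, J2, J3, J4, J5.
J2 starts after J1 ends; J1 is clear from here.
J3 starts before J2 ends → J2 and J3 overlap.
J4 starts before J2 ends → J2 and J4 overlap.
J5 starts before J2 ends → J2 and J5 overlap.
J4 starts before J3 ends → J3 and J4 overlap.
J5 starts before J3 ends → J3 and J5 overlap.
J5 starts before J4 ends → J4 and J5 overlap.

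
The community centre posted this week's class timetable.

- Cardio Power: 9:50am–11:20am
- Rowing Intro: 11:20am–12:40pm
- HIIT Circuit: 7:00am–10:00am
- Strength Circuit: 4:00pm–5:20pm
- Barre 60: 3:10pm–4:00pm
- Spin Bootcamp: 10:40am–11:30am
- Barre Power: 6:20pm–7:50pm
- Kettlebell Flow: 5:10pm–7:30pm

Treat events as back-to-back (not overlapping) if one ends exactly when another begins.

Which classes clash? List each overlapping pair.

Sorted by start: HIIT Circuit, Cardio Power, Spin Bootcamp, Rowing Intro, Barre 60, Strength Circuit, Kettlebell Flow, Barre Power.
Cardio Power starts before HIIT Circuit ends → HIIT Circuit and Cardio Power overlap.
Spin Bootcamp starts after HIIT Circuit ends, so HIIT Circuit has no further overlaps.
Spin Bootcamp starts before Cardio Power ends → Cardio Power and Spin Bootcamp overlap.
Rowing Intro starts exactly when Cardio Power ends (back-to-back, no overlap), so Cardio Power has no further overlaps.
Rowing Intro starts before Spin Bootcamp ends → Spin Bootcamp and Rowing Intro overlap.
Barre 60 starts after Spin Bootcamp ends, so Spin Bootcamp has no further overlaps.
Barre 60 starts after Rowing Intro ends, so Rowing Intro has no further overlaps.
Strength Circuit starts exactly when Barre 60 ends (back-to-back, no overlap), so Barre 60 has no further overlaps.
Kettlebell Flow starts before Strength Circuit ends → Strength Circuit and Kettlebell Flow overlap.
Barre Power starts after Strength Circuit ends.
Barre Power starts before Kettlebell Flow ends → Kettlebell Flow and Barre Power overlap.

Barre Power & Kettlebell Flow, Cardio Power & HIIT Circuit, Cardio Power & Spin Bootcamp, Kettlebell Flow & Strength Circuit, Rowing Intro & Spin Bootcamp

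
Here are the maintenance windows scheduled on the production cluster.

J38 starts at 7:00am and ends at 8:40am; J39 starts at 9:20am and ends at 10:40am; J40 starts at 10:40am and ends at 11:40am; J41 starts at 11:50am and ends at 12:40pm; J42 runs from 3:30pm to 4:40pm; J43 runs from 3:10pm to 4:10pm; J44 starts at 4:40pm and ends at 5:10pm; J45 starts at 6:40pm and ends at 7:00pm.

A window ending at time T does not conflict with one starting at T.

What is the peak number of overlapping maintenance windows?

Sweep the timeline, counting +1 at each start and −1 at each end (ends before starts at a tie):
7:00am start J38 → 1
8:40am end J38 → 0
9:20am start J39 → 1
10:40am end J39 → 0
10:40am start J40 → 1
11:40am end J40 → 0
11:50am start J41 → 1
12:40pm end J41 → 0
3:10pm start J43 → 1
3:30pm start J42 → 2
4:10pm end J43 → 1
4:40pm end J42 → 0
4:40pm start J44 → 1
5:10pm end J44 → 0
6:40pm start J45 → 1
7:00pm end J45 → 0
Peak is 2, at 3:30pm (J42, J43).

2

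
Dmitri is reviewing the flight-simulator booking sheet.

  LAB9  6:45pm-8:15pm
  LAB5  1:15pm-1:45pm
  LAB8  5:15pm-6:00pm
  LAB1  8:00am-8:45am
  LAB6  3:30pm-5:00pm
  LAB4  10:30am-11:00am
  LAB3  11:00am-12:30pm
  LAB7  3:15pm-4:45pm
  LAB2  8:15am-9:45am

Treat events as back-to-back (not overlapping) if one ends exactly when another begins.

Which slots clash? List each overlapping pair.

Sorted by start: LAB1, LAB2, LAB4, LAB3, LAB5, LAB7, LAB6, LAB8, LAB9.
LAB2 starts before LAB1 ends → LAB1 and LAB2 overlap.
LAB4 starts after LAB1 ends — done with LAB1.
LAB4 starts after LAB2 ends — done with LAB2.
LAB3 starts exactly when LAB4 ends (back-to-back, no overlap) — done with LAB4.
LAB5 starts after LAB3 ends — done with LAB3.
LAB7 starts after LAB5 ends — done with LAB5.
LAB6 starts before LAB7 ends → LAB7 and LAB6 overlap.
LAB8 starts after LAB7 ends — done with LAB7.
LAB8 starts after LAB6 ends — done with LAB6.
LAB9 starts after LAB8 ends.

LAB1 & LAB2, LAB6 & LAB7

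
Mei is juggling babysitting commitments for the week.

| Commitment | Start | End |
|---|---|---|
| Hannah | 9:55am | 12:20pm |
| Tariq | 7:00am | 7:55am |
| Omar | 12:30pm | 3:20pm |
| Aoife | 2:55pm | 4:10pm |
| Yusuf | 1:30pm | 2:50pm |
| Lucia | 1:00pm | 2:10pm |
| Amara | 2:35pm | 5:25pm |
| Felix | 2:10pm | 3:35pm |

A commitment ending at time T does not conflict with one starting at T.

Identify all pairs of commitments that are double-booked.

Sorted by start: Tariq, Hannah, Omar, Lucia, Yusuf, Felix, Amara, Aoife.
Hannah starts after Tariq ends; Tariq is clear from here.
Omar starts after Hannah ends; Hannah is clear from here.
Lucia starts before Omar ends → Omar and Lucia overlap.
Yusuf starts before Omar ends → Omar and Yusuf overlap.
Felix starts before Omar ends → Omar and Felix overlap.
Amara starts before Omar ends → Omar and Amara overlap.
Aoife starts before Omar ends → Omar and Aoife overlap.
Yusuf starts before Lucia ends → Lucia and Yusuf overlap.
Felix starts exactly when Lucia ends (back-to-back, no overlap); Lucia is clear from here.
Felix starts before Yusuf ends → Yusuf and Felix overlap.
Amara starts before Yusuf ends → Yusuf and Amara overlap.
Aoife starts after Yusuf ends.
Amara starts before Felix ends → Felix and Amara overlap.
Aoife starts before Felix ends → Felix and Aoife overlap.
Aoife starts before Amara ends → Amara and Aoife overlap.

Amara & Aoife, Amara & Felix, Amara & Omar, Amara & Yusuf, Aoife & Felix, Aoife & Omar, Felix & Omar, Felix & Yusuf, Lucia & Omar, Lucia & Yusuf, Omar & Yusuf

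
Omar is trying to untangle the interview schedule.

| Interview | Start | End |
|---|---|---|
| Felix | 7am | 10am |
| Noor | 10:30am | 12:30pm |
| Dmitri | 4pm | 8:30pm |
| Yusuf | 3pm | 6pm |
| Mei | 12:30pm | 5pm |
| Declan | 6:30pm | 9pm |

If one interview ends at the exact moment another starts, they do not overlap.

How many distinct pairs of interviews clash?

Sorted by start: Felix, Noor, Mei, Yusuf, Dmitri, Declan.
Noor starts after Felix ends; Felix is clear from here.
Mei starts exactly when Noor ends (back-to-back, no overlap); Noor is clear from here.
Yusuf starts before Mei ends → Mei and Yusuf overlap.
Dmitri starts before Mei ends → Mei and Dmitri overlap.
Declan starts after Mei ends.
Dmitri starts before Yusuf ends → Yusuf and Dmitri overlap.
Declan starts after Yusuf ends.
Declan starts before Dmitri ends → Dmitri and Declan overlap.
Overlapping pairs: Declan & Dmitri, Dmitri & Mei, Dmitri & Yusuf, Mei & Yusuf — 4 in total.

4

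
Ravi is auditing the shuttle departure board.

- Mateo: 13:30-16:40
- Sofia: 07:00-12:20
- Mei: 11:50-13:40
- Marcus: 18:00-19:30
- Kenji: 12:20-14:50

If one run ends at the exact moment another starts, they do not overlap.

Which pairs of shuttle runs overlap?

Kenji & Mateo, Kenji & Mei, Mateo & Mei, Mei & Sofia

Two intervals overlap when each starts before the other ends.
Sorted by start: Sofia, Mei, Kenji, Mateo, Marcus.
Mei starts before Sofia ends → Sofia and Mei overlap.
Kenji starts exactly when Sofia ends (back-to-back, no overlap) — done with Sofia.
Kenji starts before Mei ends → Mei and Kenji overlap.
Mateo starts before Mei ends → Mei and Mateo overlap.
Marcus starts after Mei ends.
Mateo starts before Kenji ends → Kenji and Mateo overlap.
Marcus starts after Kenji ends.
Marcus starts after Mateo ends.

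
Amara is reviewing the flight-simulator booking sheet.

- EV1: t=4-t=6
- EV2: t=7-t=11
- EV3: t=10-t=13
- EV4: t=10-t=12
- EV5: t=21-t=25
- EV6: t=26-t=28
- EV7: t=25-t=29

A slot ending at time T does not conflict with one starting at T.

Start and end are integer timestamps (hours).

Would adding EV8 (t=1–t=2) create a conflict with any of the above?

No — it doesn't clash with anything

EV1: starts t=4 at or after EV8 ends t=2 → clear.
EV2: starts t=7 at or after EV8 ends t=2 → clear.
EV3: starts t=10 at or after EV8 ends t=2 → clear.
EV4: starts t=10 at or after EV8 ends t=2 → clear.
EV5: starts t=21 at or after EV8 ends t=2 → clear.
EV7: starts t=25 at or after EV8 ends t=2 → clear.
EV6: starts t=26 at or after EV8 ends t=2 → clear.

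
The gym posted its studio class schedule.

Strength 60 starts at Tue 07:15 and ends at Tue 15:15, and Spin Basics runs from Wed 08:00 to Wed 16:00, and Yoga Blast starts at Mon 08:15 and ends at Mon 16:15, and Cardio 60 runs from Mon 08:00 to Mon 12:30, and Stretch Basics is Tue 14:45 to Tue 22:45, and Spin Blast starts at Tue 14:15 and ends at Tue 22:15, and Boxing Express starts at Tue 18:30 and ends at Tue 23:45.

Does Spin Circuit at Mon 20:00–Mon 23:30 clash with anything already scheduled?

Cardio 60: ends Mon 12:30 at or before Spin Circuit starts Mon 20:00 → clear.
Yoga Blast: ends Mon 16:15 at or before Spin Circuit starts Mon 20:00 → clear.
Strength 60: starts Tue 07:15 at or after Spin Circuit ends Mon 23:30 → clear.
Spin Blast: starts Tue 14:15 at or after Spin Circuit ends Mon 23:30 → clear.
Stretch Basics: starts Tue 14:45 at or after Spin Circuit ends Mon 23:30 → clear.
Boxing Express: starts Tue 18:30 at or after Spin Circuit ends Mon 23:30 → clear.
Spin Basics: starts Wed 08:00 at or after Spin Circuit ends Mon 23:30 → clear.

No — it doesn't clash with anything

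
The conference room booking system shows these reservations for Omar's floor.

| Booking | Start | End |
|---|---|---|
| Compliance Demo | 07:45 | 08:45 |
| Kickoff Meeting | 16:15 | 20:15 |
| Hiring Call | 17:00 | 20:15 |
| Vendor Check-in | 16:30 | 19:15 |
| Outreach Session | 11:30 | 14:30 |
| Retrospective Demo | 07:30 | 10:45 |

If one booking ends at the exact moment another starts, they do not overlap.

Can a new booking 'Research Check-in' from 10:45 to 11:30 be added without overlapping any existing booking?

Retrospective Demo: ends 10:45 at or before Research Check-in starts 10:45 → clear.
Compliance Demo: ends 08:45 at or before Research Check-in starts 10:45 → clear.
Outreach Session: starts 11:30 at or after Research Check-in ends 11:30 → clear.
Kickoff Meeting: starts 16:15 at or after Research Check-in ends 11:30 → clear.
Vendor Check-in: starts 16:30 at or after Research Check-in ends 11:30 → clear.
Hiring Call: starts 17:00 at or after Research Check-in ends 11:30 → clear.

Yes — the slot is free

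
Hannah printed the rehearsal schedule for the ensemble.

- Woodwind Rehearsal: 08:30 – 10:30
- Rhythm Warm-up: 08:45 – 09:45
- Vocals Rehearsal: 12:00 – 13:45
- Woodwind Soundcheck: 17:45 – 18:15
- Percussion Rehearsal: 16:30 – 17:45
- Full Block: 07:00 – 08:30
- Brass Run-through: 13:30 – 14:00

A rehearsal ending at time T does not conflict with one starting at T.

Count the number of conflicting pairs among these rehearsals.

Sorted by start: Full Block, Woodwind Rehearsal, Rhythm Warm-up, Vocals Rehearsal, Brass Run-through, Percussion Rehearsal, Woodwind Soundcheck.
Woodwind Rehearsal starts exactly when Full Block ends (back-to-back, no overlap) — done with Full Block.
Rhythm Warm-up starts before Woodwind Rehearsal ends → Woodwind Rehearsal and Rhythm Warm-up overlap.
Vocals Rehearsal starts after Woodwind Rehearsal ends — done with Woodwind Rehearsal.
Vocals Rehearsal starts after Rhythm Warm-up ends — done with Rhythm Warm-up.
Brass Run-through starts before Vocals Rehearsal ends → Vocals Rehearsal and Brass Run-through overlap.
Percussion Rehearsal starts after Vocals Rehearsal ends — done with Vocals Rehearsal.
Percussion Rehearsal starts after Brass Run-through ends — done with Brass Run-through.
Woodwind Soundcheck starts exactly when Percussion Rehearsal ends (back-to-back, no overlap).
Overlapping pairs: Brass Run-through & Vocals Rehearsal, Rhythm Warm-up & Woodwind Rehearsal — 2 in total.

2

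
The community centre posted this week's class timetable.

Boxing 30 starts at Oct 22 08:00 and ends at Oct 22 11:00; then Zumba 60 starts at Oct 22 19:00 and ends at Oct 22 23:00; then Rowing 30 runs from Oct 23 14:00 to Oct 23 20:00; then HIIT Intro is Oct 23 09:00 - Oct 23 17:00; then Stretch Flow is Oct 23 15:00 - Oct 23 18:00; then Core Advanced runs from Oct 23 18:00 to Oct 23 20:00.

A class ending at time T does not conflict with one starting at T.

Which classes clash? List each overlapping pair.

Two intervals overlap when each starts before the other ends.
Sorted by start: Boxing 30, Zumba 60, HIIT Intro, Rowing 30, Stretch Flow, Core Advanced.
Zumba 60 starts after Boxing 30 ends, so Boxing 30 has no further overlaps.
HIIT Intro starts after Zumba 60 ends, so Zumba 60 has no further overlaps.
Rowing 30 starts before HIIT Intro ends → HIIT Intro and Rowing 30 overlap.
Stretch Flow starts before HIIT Intro ends → HIIT Intro and Stretch Flow overlap.
Core Advanced starts after HIIT Intro ends.
Stretch Flow starts before Rowing 30 ends → Rowing 30 and Stretch Flow overlap.
Core Advanced starts before Rowing 30 ends → Rowing 30 and Core Advanced overlap.
Core Advanced starts exactly when Stretch Flow ends (back-to-back, no overlap).

Core Advanced & Rowing 30, HIIT Intro & Rowing 30, HIIT Intro & Stretch Flow, Rowing 30 & Stretch Flow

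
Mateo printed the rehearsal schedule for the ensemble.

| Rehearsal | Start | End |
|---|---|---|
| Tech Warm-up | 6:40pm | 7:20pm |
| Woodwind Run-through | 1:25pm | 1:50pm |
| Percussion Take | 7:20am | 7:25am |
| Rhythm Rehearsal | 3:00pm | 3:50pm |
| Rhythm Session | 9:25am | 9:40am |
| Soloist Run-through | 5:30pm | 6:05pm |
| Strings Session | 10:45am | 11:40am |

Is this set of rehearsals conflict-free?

Yes

Sorted by start: Percussion Take, Rhythm Session, Strings Session, Woodwind Run-through, Rhythm Rehearsal, Soloist Run-through, Tech Warm-up.
Rhythm Session starts after Percussion Take ends — done with Percussion Take.
Strings Session starts after Rhythm Session ends — done with Rhythm Session.
Woodwind Run-through starts after Strings Session ends — done with Strings Session.
Rhythm Rehearsal starts after Woodwind Run-through ends — done with Woodwind Run-through.
Soloist Run-through starts after Rhythm Rehearsal ends — done with Rhythm Rehearsal.
Tech Warm-up starts after Soloist Run-through ends.
Every pair is clear; the schedule has no overlaps.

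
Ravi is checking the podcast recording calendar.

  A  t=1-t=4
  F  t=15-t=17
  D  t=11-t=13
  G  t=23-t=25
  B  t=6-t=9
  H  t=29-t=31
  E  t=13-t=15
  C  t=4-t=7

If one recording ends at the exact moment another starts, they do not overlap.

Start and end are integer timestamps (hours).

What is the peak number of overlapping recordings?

2

Sweep the timeline, counting +1 at each start and −1 at each end (ends before starts at a tie):
t=1 start A → 1
t=4 end A → 0
t=4 start C → 1
t=6 start B → 2
t=7 end C → 1
t=9 end B → 0
t=11 start D → 1
t=13 end D → 0
t=13 start E → 1
t=15 end E → 0
t=15 start F → 1
t=17 end F → 0
t=23 start G → 1
t=25 end G → 0
t=29 start H → 1
t=31 end H → 0
Peak is 2, at t=6 (B, C).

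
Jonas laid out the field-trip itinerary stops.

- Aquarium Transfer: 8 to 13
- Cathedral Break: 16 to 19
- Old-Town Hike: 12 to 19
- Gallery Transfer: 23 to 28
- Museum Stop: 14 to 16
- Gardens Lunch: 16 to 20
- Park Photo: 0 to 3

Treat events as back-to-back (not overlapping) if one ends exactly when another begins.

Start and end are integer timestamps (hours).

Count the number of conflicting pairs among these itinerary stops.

5

Check each pair: they overlap iff neither finishes before the other starts.
Sorted by start: Park Photo, Aquarium Transfer, Old-Town Hike, Museum Stop, Gardens Lunch, Cathedral Break, Gallery Transfer.
Aquarium Transfer starts after Park Photo ends, so Park Photo has no further overlaps.
Old-Town Hike starts before Aquarium Transfer ends → Aquarium Transfer and Old-Town Hike overlap.
Museum Stop starts after Aquarium Transfer ends, so Aquarium Transfer has no further overlaps.
Museum Stop starts before Old-Town Hike ends → Old-Town Hike and Museum Stop overlap.
Gardens Lunch starts before Old-Town Hike ends → Old-Town Hike and Gardens Lunch overlap.
Cathedral Break starts before Old-Town Hike ends → Old-Town Hike and Cathedral Break overlap.
Gallery Transfer starts after Old-Town Hike ends.
Gardens Lunch starts exactly when Museum Stop ends (back-to-back, no overlap), so Museum Stop has no further overlaps.
Cathedral Break starts before Gardens Lunch ends → Gardens Lunch and Cathedral Break overlap.
Gallery Transfer starts after Gardens Lunch ends.
Gallery Transfer starts after Cathedral Break ends.
Overlapping pairs: Aquarium Transfer & Old-Town Hike, Cathedral Break & Gardens Lunch, Cathedral Break & Old-Town Hike, Gardens Lunch & Old-Town Hike, Museum Stop & Old-Town Hike — 5 in total.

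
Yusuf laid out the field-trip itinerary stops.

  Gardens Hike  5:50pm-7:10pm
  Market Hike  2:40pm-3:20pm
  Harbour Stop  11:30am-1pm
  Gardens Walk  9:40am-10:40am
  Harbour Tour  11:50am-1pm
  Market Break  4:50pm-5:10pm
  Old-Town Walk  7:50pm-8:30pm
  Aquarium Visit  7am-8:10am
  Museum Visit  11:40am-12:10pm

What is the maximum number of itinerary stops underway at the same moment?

Sort all start/end points and keep a running count:
7am start Aquarium Visit → 1
8:10am end Aquarium Visit → 0
9:40am start Gardens Walk → 1
10:40am end Gardens Walk → 0
11:30am start Harbour Stop → 1
11:40am start Museum Visit → 2
11:50am start Harbour Tour → 3
12:10pm end Museum Visit → 2
1pm end Harbour Stop → 1
1pm end Harbour Tour → 0
2:40pm start Market Hike → 1
3:20pm end Market Hike → 0
4:50pm start Market Break → 1
5:10pm end Market Break → 0
5:50pm start Gardens Hike → 1
7:10pm end Gardens Hike → 0
7:50pm start Old-Town Walk → 1
8:30pm end Old-Town Walk → 0
Peak is 3, at 11:50am (Harbour Stop, Harbour Tour, Museum Visit).

3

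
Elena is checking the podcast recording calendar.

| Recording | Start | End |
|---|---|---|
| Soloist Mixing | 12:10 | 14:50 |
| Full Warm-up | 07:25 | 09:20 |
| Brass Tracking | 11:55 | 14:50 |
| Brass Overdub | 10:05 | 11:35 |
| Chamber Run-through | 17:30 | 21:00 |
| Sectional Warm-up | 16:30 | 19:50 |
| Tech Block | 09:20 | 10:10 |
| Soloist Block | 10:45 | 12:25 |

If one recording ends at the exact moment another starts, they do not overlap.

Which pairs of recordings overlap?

Sorted by start: Full Warm-up, Tech Block, Brass Overdub, Soloist Block, Brass Tracking, Soloist Mixing, Sectional Warm-up, Chamber Run-through.
Tech Block starts exactly when Full Warm-up ends (back-to-back, no overlap), so nothing later overlaps Full Warm-up either.
Brass Overdub starts before Tech Block ends → Tech Block and Brass Overdub overlap.
Soloist Block starts after Tech Block ends, so nothing later overlaps Tech Block either.
Soloist Block starts before Brass Overdub ends → Brass Overdub and Soloist Block overlap.
Brass Tracking starts after Brass Overdub ends, so nothing later overlaps Brass Overdub either.
Brass Tracking starts before Soloist Block ends → Soloist Block and Brass Tracking overlap.
Soloist Mixing starts before Soloist Block ends → Soloist Block and Soloist Mixing overlap.
Sectional Warm-up starts after Soloist Block ends, so nothing later overlaps Soloist Block either.
Soloist Mixing starts before Brass Tracking ends → Brass Tracking and Soloist Mixing overlap.
Sectional Warm-up starts after Brass Tracking ends, so nothing later overlaps Brass Tracking either.
Sectional Warm-up starts after Soloist Mixing ends, so nothing later overlaps Soloist Mixing either.
Chamber Run-through starts before Sectional Warm-up ends → Sectional Warm-up and Chamber Run-through overlap.

Brass Overdub & Soloist Block, Brass Overdub & Tech Block, Brass Tracking & Soloist Block, Brass Tracking & Soloist Mixing, Chamber Run-through & Sectional Warm-up, Soloist Block & Soloist Mixing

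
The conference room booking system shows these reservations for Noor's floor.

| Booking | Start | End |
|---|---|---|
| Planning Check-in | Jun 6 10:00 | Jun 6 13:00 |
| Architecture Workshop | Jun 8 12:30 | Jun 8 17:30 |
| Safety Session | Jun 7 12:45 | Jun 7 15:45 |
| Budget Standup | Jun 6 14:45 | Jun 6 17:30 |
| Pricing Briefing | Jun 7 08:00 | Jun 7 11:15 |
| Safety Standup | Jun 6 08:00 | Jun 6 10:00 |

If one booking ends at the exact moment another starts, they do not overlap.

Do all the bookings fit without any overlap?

Sorted by start: Safety Standup, Planning Check-in, Budget Standup, Pricing Briefing, Safety Session, Architecture Workshop.
Planning Check-in starts exactly when Safety Standup ends (back-to-back, no overlap) — done with Safety Standup.
Budget Standup starts after Planning Check-in ends — done with Planning Check-in.
Pricing Briefing starts after Budget Standup ends — done with Budget Standup.
Safety Session starts after Pricing Briefing ends — done with Pricing Briefing.
Architecture Workshop starts after Safety Session ends.
Every pair is clear; the schedule has no overlaps.

Yes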